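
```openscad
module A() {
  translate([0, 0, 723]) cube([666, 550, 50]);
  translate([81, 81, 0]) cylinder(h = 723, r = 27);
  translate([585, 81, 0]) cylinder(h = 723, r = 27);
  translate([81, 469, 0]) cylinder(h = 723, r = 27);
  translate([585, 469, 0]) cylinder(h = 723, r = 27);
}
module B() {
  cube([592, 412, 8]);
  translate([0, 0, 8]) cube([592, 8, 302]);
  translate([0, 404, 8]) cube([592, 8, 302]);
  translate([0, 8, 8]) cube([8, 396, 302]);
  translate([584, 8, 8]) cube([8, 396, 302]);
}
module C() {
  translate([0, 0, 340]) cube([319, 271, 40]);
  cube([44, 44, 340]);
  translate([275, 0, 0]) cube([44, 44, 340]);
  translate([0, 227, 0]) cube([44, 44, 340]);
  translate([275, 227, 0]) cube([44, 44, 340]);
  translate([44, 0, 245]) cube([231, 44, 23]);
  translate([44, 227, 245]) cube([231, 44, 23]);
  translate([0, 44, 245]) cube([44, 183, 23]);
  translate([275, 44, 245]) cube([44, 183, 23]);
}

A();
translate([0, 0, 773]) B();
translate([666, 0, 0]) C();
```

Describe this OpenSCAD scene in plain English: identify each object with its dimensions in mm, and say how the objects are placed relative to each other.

A is a table with a 666×550 mm rectangular top, 50 mm thick, top surface at z = 773 mm, supported by four round legs of 54 mm diameter, each leg's bounding box inset 54 mm from the nearest pair of top edges, running from the floor.

B is an open-topped rectangular box: outside dimensions 592×412×310 mm, with a uniform wall and base thickness of 8 mm. The base is a full 592×412 slab on the floor; four walls sit on top of the base. The front and back walls (the −y and +y sides) span the full width; the two side walls fit between them.

C is a simple wooden stool: a rectangular seat 319 mm (x) by 271 mm (y), 40 mm thick, top face at z = 380 mm, on four square legs, each 44×44 mm in cross-section. The legs rest on z = 0, each flush with a corner of the seat. Four stretchers, 44 mm wide and 23 mm tall, connect adjacent legs with their undersides at z = 245 mm, each running between the inner faces of the legs it joins and aligned with the legs' outer faces on the other axis.

The open box is on top of the table. The stool is against the table's +x side, with their −y faces flush.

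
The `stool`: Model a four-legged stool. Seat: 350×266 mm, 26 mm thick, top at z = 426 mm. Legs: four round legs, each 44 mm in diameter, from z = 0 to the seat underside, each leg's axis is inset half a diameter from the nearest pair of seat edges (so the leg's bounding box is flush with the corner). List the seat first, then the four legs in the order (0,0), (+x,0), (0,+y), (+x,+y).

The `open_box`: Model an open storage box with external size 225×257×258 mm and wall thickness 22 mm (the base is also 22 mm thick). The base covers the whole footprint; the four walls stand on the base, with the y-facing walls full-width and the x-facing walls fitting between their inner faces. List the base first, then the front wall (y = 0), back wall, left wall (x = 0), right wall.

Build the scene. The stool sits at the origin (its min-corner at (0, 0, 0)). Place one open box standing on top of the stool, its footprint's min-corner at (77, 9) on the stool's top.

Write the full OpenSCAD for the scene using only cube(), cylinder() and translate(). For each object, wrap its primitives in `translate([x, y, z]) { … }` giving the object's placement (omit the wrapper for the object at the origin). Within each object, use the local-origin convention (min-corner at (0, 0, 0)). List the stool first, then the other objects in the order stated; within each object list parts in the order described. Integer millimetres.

translate([0, 0, 400]) cube([350, 266, 26]);
translate([22, 22, 0]) cylinder(h = 400, r = 22);
translate([328, 22, 0]) cylinder(h = 400, r = 22);
translate([22, 244, 0]) cylinder(h = 400, r = 22);
translate([328, 244, 0]) cylinder(h = 400, r = 22);
translate([77, 9, 426]) {
  cube([225, 257, 22]);
  translate([0, 0, 22]) cube([225, 22, 236]);
  translate([0, 235, 22]) cube([225, 22, 236]);
  translate([0, 22, 22]) cube([22, 213, 236]);
  translate([203, 22, 22]) cube([22, 213, 236]);
}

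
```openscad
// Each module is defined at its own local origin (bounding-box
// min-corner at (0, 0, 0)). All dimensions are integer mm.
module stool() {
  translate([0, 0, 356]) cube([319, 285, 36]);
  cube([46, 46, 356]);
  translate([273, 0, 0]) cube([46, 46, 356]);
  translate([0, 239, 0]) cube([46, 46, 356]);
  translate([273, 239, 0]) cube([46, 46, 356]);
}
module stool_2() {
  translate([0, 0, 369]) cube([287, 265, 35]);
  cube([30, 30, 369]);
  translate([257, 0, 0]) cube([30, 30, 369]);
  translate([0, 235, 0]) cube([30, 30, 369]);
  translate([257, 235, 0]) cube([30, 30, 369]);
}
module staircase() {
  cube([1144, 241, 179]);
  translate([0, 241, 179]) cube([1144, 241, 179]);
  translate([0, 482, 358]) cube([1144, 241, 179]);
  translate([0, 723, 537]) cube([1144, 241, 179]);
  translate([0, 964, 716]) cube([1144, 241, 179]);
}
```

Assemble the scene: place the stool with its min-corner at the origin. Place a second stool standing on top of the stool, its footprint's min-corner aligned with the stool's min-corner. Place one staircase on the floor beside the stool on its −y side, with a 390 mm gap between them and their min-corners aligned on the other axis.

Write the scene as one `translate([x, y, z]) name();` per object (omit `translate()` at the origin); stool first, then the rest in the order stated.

stool();
translate([0, 0, 392]) stool_2();
translate([0, -1595, 0]) staircase();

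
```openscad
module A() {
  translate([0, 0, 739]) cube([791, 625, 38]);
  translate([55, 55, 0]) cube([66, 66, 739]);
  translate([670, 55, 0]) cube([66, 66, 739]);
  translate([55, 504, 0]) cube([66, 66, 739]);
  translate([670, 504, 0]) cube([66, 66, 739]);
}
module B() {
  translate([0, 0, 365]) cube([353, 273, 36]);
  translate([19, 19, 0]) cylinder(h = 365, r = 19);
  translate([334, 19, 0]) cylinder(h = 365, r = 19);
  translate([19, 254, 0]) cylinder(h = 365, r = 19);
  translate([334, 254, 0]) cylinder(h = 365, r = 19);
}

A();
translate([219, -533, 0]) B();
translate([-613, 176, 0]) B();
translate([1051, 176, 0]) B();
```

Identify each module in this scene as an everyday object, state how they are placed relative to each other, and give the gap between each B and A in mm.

Each stool's nearest face is 260 mm from the table's bounding box.

A is a table. B is a stool. Three stools sit around the table at the −y, −x, +x sides. The gap between each stool and the table is 260 mm.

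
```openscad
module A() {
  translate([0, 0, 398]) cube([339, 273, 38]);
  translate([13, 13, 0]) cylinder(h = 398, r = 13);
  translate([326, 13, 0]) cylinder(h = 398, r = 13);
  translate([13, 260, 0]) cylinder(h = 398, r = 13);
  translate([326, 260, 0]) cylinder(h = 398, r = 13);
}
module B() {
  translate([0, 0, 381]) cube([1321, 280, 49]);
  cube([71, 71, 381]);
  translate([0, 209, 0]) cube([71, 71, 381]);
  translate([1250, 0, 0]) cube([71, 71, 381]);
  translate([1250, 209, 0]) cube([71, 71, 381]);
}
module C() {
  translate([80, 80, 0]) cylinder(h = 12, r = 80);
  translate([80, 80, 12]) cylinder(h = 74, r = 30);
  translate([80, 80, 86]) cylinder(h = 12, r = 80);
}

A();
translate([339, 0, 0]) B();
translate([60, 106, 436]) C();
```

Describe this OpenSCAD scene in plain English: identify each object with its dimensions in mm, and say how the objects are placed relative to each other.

A is a four-legged stool. The seat is 339×273 mm, 38 mm thick, top at z = 436 mm. It stands on four round legs, each 26 mm in diameter, from z = 0 to the seat underside, each leg's axis is inset half a diameter from the nearest pair of seat edges (so the leg's bounding box is flush with the corner).

B is a long wooden bench with a 1321 mm (x) × 280 mm (y) seat, 49 mm thick, its top surface 430 mm above the floor. Four 71 mm square legs at the seat corners, flush with the edges, run from z = 0 to the seat underside.

C is a spool: two coaxial disc flanges of radius 80 mm and thickness 12 mm, joined by a core cylinder of radius 30 mm and height 74 mm. The lower flange rests on z = 0 and the three cylinders share a vertical axis.

The bench is against the stool's +x side, with their −y faces flush. The spool is on top of the stool.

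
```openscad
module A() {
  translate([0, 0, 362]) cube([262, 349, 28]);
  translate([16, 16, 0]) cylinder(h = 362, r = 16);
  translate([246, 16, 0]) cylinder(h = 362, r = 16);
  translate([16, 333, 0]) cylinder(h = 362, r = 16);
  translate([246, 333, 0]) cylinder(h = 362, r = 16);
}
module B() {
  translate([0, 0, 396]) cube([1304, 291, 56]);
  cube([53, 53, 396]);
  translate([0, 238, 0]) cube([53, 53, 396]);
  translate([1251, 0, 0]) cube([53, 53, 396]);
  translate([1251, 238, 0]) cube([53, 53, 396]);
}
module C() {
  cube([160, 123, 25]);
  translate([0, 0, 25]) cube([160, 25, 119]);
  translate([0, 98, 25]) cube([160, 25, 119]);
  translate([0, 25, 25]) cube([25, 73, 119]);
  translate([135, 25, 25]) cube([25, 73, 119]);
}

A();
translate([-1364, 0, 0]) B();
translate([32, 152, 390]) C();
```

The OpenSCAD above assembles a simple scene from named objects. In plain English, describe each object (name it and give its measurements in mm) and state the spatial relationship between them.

A is a four-legged stool. The seat is a 262×349×28 mm slab whose top surface is at z = 390 mm; four round legs, each 32 mm in diameter, run from the floor (z = 0) to the underside of the seat, each leg's axis is inset half a diameter from the nearest pair of seat edges (so the leg's bounding box is flush with the corner).

B is a bench: a 1304×291 mm seat slab, 56 mm thick, top at z = 452 mm, on four 53×53 mm square legs flush with the seat corners and standing on z = 0.

C is an open storage box with external size 160×123×144 mm and wall thickness 25 mm (the base is also 25 mm thick). The base covers the whole footprint; the four walls stand on the base, with the y-facing walls full-width and the x-facing walls fitting between their inner faces.

The bench is on the floor beside the stool on its −x side. The open box is on top of the stool.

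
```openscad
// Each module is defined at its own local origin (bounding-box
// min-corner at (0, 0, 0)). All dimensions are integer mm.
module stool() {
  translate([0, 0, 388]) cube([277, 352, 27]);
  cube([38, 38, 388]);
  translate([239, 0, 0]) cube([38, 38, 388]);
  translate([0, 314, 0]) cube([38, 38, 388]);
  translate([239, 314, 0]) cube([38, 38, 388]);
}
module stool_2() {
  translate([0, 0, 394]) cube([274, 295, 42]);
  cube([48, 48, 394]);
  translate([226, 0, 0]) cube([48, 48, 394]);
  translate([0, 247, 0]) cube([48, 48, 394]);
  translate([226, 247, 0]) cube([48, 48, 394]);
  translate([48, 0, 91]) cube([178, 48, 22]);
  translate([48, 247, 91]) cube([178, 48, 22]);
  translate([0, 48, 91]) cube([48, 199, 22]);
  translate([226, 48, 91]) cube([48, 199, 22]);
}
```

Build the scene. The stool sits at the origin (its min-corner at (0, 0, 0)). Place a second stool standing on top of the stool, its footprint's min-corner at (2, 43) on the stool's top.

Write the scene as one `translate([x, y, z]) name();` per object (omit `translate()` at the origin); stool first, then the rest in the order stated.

stool();
translate([2, 43, 415]) stool_2();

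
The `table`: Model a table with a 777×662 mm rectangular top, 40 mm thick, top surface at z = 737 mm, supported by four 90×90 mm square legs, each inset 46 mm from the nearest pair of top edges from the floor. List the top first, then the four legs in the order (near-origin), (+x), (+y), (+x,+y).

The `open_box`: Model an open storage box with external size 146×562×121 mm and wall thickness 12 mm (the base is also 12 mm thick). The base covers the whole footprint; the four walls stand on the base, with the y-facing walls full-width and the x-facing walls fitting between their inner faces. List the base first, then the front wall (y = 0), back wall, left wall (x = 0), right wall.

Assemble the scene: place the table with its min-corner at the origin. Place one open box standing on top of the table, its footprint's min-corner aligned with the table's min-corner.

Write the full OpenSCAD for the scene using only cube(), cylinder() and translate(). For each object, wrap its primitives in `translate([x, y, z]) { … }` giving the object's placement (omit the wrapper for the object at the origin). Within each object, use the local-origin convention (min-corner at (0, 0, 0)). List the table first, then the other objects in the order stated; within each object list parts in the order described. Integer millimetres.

translate([0, 0, 697]) cube([777, 662, 40]);
translate([46, 46, 0]) cube([90, 90, 697]);
translate([641, 46, 0]) cube([90, 90, 697]);
translate([46, 526, 0]) cube([90, 90, 697]);
translate([641, 526, 0]) cube([90, 90, 697]);
translate([0, 0, 737]) {
  cube([146, 562, 12]);
  translate([0, 0, 12]) cube([146, 12, 109]);
  translate([0, 550, 12]) cube([146, 12, 109]);
  translate([0, 12, 12]) cube([12, 538, 109]);
  translate([134, 12, 12]) cube([12, 538, 109]);
}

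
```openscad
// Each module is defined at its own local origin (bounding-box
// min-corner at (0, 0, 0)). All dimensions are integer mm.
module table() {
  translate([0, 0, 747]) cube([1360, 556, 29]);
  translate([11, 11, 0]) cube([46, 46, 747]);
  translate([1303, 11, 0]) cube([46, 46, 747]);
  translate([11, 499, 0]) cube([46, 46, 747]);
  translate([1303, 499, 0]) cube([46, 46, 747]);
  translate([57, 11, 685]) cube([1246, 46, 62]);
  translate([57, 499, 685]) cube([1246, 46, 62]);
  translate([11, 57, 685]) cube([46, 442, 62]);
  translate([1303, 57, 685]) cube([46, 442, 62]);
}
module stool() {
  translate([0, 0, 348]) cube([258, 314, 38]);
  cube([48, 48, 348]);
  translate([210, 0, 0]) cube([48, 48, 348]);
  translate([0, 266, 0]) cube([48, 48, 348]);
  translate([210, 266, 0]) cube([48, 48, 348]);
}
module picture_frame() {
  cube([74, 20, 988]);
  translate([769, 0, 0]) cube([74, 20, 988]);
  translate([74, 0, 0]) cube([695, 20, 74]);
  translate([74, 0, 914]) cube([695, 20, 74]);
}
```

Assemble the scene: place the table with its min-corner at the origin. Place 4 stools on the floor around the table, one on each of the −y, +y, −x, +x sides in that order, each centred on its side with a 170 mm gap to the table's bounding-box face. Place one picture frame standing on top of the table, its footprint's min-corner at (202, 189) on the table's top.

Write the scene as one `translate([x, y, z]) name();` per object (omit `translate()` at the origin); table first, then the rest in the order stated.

table();
translate([551, -484, 0]) stool();
translate([551, 726, 0]) stool();
translate([-428, 121, 0]) stool();
translate([1530, 121, 0]) stool();
translate([202, 189, 776]) picture_frame();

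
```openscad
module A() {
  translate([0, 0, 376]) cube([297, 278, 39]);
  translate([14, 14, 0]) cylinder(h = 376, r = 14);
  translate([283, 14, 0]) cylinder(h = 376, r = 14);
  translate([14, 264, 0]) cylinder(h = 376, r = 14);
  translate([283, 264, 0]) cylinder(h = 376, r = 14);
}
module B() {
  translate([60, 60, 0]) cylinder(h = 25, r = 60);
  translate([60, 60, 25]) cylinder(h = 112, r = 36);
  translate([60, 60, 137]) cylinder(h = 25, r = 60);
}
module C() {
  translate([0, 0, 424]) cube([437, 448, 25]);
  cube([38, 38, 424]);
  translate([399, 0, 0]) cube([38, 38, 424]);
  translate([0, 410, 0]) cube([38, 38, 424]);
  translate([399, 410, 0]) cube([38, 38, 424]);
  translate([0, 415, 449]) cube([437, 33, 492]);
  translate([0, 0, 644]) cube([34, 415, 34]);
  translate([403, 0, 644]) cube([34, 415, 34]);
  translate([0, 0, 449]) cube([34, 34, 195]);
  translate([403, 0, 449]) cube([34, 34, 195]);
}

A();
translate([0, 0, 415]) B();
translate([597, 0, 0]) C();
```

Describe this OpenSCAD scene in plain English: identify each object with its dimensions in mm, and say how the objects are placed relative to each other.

A is a four-legged stool. The seat is 297×278 mm, 39 mm thick, top at z = 415 mm. It stands on four round legs, each 28 mm in diameter, from z = 0 to the seat underside, each leg's axis is inset half a diameter from the nearest pair of seat edges (so the leg's bounding box is flush with the corner).

B is a spool: two coaxial disc flanges of radius 60 mm and thickness 25 mm, joined by a core cylinder of radius 36 mm and height 112 mm. The lower flange rests on z = 0 and the three cylinders share a vertical axis.

C is a chair. The seat is a 437×448×25 mm slab with its top at z = 449 mm, on four 38×38 mm corner legs (flush with the seat edges, standing on z = 0). A flat backrest 33 mm thick, 492 mm tall, spans the full seat width and rises from the seat top along its +y edge, rear face flush with the rear of the seat. Two armrests of 34×34 mm section run along each side from the seat's front edge to the front of the backrest, top faces 229 mm above the seat top and outer faces flush with the seat's x-edges; a 34×34 mm post under the front of each armrest stands on the seat at the front corner.

The spool is on top of the stool. The chair is on the floor beside the stool on its +x side.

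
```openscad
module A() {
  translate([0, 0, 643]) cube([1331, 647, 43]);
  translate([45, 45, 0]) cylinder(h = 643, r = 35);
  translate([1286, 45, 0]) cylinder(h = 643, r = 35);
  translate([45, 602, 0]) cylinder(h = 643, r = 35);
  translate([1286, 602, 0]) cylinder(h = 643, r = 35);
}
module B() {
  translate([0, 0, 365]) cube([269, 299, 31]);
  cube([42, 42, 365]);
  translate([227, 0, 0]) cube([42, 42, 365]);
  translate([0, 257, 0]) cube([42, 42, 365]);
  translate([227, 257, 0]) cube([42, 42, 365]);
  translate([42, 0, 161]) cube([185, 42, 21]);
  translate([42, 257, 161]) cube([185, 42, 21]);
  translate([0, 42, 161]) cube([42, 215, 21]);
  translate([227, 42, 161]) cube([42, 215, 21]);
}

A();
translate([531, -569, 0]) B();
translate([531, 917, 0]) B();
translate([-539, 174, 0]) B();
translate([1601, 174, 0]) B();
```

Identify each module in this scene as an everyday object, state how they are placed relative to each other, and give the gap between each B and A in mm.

A is a table. B is a stool. Four stools sit around the table at the −y, +y, −x, +x sides. The gap between each stool and the table is 270 mm.

Each stool's nearest face is 270 mm from the table's bounding box.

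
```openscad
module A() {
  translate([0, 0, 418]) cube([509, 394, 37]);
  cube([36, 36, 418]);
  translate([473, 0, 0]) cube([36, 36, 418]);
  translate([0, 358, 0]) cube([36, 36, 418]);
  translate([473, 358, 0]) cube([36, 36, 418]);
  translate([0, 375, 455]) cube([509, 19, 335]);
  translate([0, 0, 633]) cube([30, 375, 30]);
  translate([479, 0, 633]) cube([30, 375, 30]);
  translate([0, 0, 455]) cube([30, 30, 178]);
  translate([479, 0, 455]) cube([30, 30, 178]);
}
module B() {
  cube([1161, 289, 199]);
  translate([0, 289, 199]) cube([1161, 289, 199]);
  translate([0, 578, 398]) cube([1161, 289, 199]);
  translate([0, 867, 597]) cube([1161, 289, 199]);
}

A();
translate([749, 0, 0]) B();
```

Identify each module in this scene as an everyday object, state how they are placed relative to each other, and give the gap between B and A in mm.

The staircase's nearest face is 240 mm from the chair's +x face.

A is a chair. B is a staircase. The staircase is on the floor beside the chair on its +x side. The gap between the staircase and the chair is 240 mm.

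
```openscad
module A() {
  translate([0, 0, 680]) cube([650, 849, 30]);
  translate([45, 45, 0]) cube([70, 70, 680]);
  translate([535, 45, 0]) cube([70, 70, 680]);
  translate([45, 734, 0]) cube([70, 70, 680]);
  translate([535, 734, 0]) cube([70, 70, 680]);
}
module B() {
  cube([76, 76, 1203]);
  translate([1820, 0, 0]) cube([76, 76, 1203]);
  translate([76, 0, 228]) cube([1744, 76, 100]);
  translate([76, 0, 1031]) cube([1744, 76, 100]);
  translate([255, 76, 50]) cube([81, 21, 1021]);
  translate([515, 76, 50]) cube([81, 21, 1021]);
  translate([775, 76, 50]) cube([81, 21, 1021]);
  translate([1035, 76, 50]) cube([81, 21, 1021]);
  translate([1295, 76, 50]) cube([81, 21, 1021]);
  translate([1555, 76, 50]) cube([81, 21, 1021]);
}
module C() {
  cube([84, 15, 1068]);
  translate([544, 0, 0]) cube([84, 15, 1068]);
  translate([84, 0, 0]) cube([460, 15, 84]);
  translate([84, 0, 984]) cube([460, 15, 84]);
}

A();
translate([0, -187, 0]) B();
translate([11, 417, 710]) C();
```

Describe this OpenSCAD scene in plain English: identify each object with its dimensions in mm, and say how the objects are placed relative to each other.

A is a table: top 650 mm (x) × 849 mm (y), 30 mm thick, upper face at z = 710 mm, on four 70×70 mm square legs, each inset 45 mm from the nearest pair of top edges, running from z = 0 to the bottom of the top.

B is a fence section. Two 76×76 mm posts, 1203 mm tall, stand on the floor with a clear span of 1744 mm between their inner faces. Two horizontal rails of 76×100 mm section span the gap between the posts with their undersides at z = 228 mm and z = 1031 mm, flush with the posts' −y face. 6 pickets, each 81 mm wide, 21 mm thick and 1021 mm tall, are fixed to the +y face of the rails with their bottoms at z = 50 mm, evenly spaced across the span with equal gaps (rounded down to the nearest mm) at the −x end and between each pair — any rounding remainder accumulates at the +x end.

C is a picture frame with a 460×900 mm rectangular opening (x by z) and a uniform 84 mm border on every side. Frame depth is 15 mm along y. It is built from two vertical stiles running the full outside height and two horizontal rails spanning the gap between the stiles.

The fence section is on the floor beside the table on its −y side. The picture frame is on top of the table, centred.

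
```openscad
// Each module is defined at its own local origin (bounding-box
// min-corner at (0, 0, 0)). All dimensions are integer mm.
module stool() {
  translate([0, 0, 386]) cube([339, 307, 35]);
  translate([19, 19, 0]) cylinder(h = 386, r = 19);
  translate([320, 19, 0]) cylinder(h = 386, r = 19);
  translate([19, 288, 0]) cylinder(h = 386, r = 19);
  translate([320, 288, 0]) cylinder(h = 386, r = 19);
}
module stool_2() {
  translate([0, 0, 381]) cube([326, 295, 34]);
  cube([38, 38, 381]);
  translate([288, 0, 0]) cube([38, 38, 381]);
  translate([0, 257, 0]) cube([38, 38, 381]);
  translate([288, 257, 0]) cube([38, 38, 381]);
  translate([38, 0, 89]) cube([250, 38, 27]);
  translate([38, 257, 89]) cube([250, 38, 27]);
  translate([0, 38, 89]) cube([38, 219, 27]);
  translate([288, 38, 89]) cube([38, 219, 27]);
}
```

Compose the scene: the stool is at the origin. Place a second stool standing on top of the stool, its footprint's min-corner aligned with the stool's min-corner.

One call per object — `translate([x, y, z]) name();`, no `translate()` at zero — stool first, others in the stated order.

stool();
translate([0, 0, 421]) stool_2();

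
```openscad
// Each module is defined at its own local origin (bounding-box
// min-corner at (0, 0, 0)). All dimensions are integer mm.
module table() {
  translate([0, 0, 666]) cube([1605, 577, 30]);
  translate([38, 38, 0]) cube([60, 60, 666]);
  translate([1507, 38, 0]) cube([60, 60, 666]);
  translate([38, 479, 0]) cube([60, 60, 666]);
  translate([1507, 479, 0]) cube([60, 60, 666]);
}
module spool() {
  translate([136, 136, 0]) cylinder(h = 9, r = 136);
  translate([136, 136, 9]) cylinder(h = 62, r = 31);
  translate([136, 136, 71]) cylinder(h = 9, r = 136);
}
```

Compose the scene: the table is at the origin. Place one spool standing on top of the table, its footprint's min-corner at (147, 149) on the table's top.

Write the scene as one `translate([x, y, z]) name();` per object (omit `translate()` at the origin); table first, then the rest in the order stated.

table();
translate([147, 149, 696]) spool();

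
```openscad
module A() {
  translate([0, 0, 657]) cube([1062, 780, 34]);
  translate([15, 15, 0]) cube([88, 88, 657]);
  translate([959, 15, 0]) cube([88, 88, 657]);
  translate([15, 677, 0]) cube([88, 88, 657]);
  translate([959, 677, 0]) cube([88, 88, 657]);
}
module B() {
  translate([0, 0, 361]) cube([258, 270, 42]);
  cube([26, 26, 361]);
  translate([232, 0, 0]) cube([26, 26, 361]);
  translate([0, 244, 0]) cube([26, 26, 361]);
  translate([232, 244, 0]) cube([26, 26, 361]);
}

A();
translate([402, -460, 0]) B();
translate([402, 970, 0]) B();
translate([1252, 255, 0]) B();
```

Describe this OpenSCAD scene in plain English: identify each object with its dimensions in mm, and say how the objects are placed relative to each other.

A is a table: top 1062 mm (x) × 780 mm (y), 34 mm thick, upper face at z = 691 mm, on four 88×88 mm square legs, each inset 15 mm from the nearest pair of top edges, running from z = 0 to the bottom of the top.

B is a simple wooden stool: a rectangular seat 258 mm (x) by 270 mm (y), 42 mm thick, top face at z = 403 mm, on four square legs, each 26×26 mm in cross-section. The legs rest on z = 0, each flush with a corner of the seat.

Three stools sit around the table at the −y, +y, +x sides.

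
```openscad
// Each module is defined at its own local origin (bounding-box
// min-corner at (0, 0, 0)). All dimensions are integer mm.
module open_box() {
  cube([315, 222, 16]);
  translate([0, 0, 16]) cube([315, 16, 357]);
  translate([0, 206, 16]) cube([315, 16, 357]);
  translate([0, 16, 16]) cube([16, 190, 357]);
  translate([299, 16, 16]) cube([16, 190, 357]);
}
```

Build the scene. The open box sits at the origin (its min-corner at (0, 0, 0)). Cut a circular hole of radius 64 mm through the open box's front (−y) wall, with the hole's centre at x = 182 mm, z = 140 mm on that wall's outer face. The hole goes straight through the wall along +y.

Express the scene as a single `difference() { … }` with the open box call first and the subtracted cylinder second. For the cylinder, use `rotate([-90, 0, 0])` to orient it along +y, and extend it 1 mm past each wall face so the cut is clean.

difference() {
  open_box();
  translate([182, -1, 140]) rotate([-90, 0, 0]) cylinder(h = 18, r = 64);
}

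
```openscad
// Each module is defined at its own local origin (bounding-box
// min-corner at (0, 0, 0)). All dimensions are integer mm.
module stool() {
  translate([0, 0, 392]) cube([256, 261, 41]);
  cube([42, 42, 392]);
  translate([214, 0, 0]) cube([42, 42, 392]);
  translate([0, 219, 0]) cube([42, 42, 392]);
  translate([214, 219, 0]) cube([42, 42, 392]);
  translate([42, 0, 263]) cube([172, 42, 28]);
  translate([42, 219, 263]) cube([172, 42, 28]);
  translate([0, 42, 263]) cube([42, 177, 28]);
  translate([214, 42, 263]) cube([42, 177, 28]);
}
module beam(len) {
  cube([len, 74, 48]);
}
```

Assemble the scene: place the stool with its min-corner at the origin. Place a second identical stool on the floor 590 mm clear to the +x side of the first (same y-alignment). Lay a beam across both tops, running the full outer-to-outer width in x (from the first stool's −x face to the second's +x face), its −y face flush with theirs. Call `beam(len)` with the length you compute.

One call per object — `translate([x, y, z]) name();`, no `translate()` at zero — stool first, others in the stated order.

stool();
translate([846, 0, 0]) stool();
translate([0, 0, 433]) beam(1102);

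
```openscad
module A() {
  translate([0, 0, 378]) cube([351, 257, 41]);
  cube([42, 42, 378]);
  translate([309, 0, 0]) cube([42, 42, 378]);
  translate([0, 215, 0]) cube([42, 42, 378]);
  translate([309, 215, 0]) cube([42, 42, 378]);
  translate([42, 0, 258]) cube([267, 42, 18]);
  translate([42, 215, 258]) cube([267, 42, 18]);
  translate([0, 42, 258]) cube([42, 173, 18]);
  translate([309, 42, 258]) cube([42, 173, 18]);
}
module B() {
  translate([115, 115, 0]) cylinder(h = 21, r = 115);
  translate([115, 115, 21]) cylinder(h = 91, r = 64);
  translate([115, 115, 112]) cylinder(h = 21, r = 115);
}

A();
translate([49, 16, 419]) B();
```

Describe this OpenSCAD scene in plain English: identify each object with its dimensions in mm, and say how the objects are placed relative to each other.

A is a four-legged stool. The seat is 351×257 mm, 41 mm thick, top at z = 419 mm. It stands on four square legs, each 42×42 mm in cross-section, from z = 0 to the seat underside, each flush with a corner of the seat. Four stretchers, 42 mm wide and 18 mm tall, connect adjacent legs with their undersides at z = 258 mm, each running between the inner faces of the legs it joins and aligned with the legs' outer faces on the other axis.

B is a spool: two coaxial disc flanges of radius 115 mm and thickness 21 mm, joined by a core cylinder of radius 64 mm and height 91 mm. The lower flange rests on z = 0 and the three cylinders share a vertical axis.

The spool is on top of the stool.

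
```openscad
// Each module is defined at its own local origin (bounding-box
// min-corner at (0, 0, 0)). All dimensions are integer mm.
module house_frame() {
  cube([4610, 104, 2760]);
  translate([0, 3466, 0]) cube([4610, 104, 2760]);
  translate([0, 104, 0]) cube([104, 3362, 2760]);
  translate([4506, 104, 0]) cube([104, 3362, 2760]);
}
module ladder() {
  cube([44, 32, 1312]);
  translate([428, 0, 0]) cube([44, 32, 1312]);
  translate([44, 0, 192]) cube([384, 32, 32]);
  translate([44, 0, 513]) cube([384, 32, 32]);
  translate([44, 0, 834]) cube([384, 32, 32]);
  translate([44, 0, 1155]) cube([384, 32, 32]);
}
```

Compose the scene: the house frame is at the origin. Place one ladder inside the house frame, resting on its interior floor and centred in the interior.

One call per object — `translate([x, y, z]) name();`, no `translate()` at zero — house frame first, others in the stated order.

house_frame();
translate([2069, 1769, 0]) ladder();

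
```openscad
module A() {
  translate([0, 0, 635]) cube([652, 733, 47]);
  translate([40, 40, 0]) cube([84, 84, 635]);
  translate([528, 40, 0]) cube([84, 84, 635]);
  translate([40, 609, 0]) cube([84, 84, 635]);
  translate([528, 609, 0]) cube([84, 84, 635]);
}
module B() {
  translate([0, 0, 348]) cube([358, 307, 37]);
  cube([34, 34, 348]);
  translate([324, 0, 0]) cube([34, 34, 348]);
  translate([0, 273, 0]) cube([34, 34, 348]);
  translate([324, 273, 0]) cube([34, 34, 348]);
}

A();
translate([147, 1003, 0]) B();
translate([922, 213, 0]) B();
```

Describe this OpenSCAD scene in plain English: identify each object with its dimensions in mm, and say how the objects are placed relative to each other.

A is a table: top 652 mm (x) × 733 mm (y), 47 mm thick, upper face at z = 682 mm, on four 84×84 mm square legs, each inset 40 mm from the nearest pair of top edges, running from z = 0 to the bottom of the top.

B is a four-legged stool. The seat is 358×307 mm, 37 mm thick, top at z = 385 mm. It stands on four square legs, each 34×34 mm in cross-section, from z = 0 to the seat underside, each flush with a corner of the seat.

Two stools sit around the table at the +y, +x sides.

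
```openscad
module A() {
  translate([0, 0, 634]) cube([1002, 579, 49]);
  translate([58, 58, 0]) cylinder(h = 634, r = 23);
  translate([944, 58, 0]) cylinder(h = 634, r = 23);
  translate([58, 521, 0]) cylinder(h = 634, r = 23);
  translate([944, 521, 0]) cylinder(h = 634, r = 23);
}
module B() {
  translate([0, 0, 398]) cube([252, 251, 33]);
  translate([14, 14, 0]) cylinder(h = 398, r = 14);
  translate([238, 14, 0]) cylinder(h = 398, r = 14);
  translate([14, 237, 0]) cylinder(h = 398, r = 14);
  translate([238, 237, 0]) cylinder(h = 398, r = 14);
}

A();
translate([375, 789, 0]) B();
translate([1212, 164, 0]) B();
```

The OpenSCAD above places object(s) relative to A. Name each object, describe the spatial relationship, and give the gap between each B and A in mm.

A is a table. B is a stool. Two stools sit around the table at the +y, +x sides. The gap between each stool and the table is 210 mm.

Each stool's nearest face is 210 mm from the table's bounding box.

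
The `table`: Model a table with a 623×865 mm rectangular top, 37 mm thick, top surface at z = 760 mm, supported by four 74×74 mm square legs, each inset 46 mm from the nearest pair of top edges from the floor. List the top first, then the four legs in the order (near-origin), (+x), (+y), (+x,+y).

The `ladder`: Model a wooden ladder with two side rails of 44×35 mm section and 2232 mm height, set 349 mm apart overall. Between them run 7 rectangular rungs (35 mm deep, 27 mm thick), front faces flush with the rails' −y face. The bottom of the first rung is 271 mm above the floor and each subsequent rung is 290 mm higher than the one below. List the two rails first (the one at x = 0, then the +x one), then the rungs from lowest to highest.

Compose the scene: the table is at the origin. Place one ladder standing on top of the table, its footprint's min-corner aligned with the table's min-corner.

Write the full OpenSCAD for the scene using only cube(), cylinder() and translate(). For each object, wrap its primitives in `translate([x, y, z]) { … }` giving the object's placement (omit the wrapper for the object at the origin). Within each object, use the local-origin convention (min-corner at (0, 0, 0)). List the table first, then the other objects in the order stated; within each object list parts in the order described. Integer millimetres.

translate([0, 0, 723]) cube([623, 865, 37]);
translate([46, 46, 0]) cube([74, 74, 723]);
translate([503, 46, 0]) cube([74, 74, 723]);
translate([46, 745, 0]) cube([74, 74, 723]);
translate([503, 745, 0]) cube([74, 74, 723]);
translate([0, 0, 760]) {
  cube([44, 35, 2232]);
  translate([305, 0, 0]) cube([44, 35, 2232]);
  translate([44, 0, 271]) cube([261, 35, 27]);
  translate([44, 0, 561]) cube([261, 35, 27]);
  translate([44, 0, 851]) cube([261, 35, 27]);
  translate([44, 0, 1141]) cube([261, 35, 27]);
  translate([44, 0, 1431]) cube([261, 35, 27]);
  translate([44, 0, 1721]) cube([261, 35, 27]);
  translate([44, 0, 2011]) cube([261, 35, 27]);
}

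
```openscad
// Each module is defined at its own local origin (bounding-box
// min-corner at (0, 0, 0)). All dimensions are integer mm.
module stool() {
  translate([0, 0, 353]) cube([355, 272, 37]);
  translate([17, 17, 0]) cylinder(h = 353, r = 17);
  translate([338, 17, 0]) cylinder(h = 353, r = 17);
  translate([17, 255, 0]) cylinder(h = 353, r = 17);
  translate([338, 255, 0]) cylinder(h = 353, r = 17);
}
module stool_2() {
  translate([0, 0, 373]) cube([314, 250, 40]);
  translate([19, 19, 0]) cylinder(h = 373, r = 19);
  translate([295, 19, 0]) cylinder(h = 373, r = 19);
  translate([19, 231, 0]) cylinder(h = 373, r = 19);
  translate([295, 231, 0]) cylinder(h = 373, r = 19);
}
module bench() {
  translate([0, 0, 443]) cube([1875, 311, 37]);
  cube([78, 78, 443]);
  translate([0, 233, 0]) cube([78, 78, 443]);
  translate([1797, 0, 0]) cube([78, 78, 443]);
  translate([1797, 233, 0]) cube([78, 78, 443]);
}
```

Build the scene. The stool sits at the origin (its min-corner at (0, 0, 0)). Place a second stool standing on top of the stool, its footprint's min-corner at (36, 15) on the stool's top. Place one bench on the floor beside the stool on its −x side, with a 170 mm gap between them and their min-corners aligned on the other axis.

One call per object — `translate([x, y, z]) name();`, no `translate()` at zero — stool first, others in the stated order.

stool();
translate([36, 15, 390]) stool_2();
translate([-2045, 0, 0]) bench();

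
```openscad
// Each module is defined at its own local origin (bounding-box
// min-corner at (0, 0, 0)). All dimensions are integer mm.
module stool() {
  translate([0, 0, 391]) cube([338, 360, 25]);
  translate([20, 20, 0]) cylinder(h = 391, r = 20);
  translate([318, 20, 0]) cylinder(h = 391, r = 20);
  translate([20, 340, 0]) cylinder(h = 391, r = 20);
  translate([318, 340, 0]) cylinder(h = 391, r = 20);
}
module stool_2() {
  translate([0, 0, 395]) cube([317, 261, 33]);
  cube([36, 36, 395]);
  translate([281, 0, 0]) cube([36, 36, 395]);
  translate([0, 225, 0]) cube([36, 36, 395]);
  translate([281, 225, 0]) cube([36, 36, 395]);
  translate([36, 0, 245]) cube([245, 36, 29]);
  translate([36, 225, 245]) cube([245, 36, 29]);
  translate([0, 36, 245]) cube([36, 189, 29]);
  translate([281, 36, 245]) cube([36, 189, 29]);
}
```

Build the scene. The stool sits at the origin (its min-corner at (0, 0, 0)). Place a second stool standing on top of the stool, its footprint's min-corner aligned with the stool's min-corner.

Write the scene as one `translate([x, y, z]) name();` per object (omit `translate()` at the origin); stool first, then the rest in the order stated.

stool();
translate([0, 0, 416]) stool_2();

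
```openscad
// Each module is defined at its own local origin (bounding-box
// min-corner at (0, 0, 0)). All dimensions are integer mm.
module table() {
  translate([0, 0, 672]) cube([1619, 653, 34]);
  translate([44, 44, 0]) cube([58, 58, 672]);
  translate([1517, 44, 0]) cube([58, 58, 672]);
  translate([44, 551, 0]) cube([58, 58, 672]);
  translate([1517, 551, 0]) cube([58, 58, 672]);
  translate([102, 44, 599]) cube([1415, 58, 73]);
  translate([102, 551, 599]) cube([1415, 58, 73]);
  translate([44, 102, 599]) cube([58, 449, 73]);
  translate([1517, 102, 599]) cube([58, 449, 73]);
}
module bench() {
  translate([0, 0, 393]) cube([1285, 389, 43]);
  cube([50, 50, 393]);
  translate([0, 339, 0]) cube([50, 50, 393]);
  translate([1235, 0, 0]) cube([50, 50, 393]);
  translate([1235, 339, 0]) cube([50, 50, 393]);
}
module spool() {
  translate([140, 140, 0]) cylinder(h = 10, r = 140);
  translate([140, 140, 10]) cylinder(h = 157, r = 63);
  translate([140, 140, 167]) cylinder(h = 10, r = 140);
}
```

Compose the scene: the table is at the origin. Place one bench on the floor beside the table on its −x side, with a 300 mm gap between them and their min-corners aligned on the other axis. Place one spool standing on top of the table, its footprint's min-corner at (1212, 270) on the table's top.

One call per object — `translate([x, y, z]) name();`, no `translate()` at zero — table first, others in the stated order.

table();
translate([-1585, 0, 0]) bench();
translate([1212, 270, 706]) spool();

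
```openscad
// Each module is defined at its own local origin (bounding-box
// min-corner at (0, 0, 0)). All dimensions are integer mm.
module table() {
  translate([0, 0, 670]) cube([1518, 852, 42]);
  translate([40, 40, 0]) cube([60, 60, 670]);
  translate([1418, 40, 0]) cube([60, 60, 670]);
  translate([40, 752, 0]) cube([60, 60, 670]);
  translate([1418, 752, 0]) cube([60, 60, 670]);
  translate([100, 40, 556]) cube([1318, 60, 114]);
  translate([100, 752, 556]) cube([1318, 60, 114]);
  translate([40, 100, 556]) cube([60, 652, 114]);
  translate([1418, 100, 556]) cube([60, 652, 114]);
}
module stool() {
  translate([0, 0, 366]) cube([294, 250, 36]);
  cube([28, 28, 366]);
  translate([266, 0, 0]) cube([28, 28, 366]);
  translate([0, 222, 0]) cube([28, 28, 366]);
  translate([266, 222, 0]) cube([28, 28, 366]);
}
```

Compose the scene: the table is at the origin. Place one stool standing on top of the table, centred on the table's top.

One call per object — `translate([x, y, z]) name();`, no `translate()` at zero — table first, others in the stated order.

table();
translate([612, 301, 712]) stool();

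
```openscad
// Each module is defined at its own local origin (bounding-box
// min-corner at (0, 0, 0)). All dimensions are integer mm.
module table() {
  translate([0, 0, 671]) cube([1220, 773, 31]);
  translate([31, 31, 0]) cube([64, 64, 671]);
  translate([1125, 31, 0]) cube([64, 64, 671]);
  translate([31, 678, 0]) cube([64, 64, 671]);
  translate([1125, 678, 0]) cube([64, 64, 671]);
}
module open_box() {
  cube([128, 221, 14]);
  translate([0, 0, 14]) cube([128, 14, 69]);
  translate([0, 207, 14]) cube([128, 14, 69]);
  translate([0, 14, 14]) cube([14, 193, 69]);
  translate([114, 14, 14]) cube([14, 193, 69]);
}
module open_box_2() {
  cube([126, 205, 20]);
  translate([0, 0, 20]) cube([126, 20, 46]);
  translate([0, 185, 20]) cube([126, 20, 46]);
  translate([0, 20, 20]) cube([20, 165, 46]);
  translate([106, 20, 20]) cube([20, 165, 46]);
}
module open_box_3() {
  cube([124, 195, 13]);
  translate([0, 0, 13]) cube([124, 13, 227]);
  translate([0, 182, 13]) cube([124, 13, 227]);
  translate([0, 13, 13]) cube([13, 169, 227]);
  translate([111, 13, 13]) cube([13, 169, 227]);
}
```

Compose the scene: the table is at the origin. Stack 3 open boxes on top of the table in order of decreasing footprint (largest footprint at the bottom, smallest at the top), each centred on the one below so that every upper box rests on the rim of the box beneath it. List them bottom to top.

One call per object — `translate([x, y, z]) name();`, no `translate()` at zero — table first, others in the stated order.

table();
translate([546, 276, 702]) open_box();
translate([547, 284, 785]) open_box_2();
translate([548, 289, 851]) open_box_3();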